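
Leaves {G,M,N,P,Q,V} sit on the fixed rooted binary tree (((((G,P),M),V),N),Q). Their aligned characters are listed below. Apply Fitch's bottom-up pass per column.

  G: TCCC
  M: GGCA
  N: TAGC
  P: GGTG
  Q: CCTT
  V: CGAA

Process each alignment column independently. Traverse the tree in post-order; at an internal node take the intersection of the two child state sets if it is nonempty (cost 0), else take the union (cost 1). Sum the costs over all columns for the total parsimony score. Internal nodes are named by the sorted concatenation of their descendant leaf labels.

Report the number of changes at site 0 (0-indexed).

3

GP@0: {T} ∪ {G} = {G,T} (union, +1)
GMP@0: {G,T} ∩ {G} = {G} (intersection, +0)
GMPV@0: {G} ∪ {C} = {C,G} (union, +1)
GMNPV@0: {C,G} ∪ {T} = {C,G,T} (union, +1)
GMNPQV@0: {C,G,T} ∩ {C} = {C} (intersection, +0)
GP@1: {C} ∪ {G} = {C,G} (union, +1)
GMP@1: {C,G} ∩ {G} = {G} (intersection, +0)
GMPV@1: {G} ∩ {G} = {G} (intersection, +0)
GMNPV@1: {G} ∪ {A} = {A,G} (union, +1)
GMNPQV@1: {A,G} ∪ {C} = {A,C,G} (union, +1)
GP@2: {C} ∪ {T} = {C,T} (union, +1)
GMP@2: {C,T} ∩ {C} = {C} (intersection, +0)
GMPV@2: {C} ∪ {A} = {A,C} (union, +1)
GMNPV@2: {A,C} ∪ {G} = {A,C,G} (union, +1)
GMNPQV@2: {A,C,G} ∪ {T} = {A,C,G,T} (union, +1)
GP@3: {C} ∪ {G} = {C,G} (union, +1)
GMP@3: {C,G} ∪ {A} = {A,C,G} (union, +1)
GMPV@3: {A,C,G} ∩ {A} = {A} (intersection, +0)
GMNPV@3: {A} ∪ {C} = {A,C} (union, +1)
GMNPQV@3: {A,C} ∪ {T} = {A,C,T} (union, +1)
per-site changes: [3, 3, 4, 4]; total = 14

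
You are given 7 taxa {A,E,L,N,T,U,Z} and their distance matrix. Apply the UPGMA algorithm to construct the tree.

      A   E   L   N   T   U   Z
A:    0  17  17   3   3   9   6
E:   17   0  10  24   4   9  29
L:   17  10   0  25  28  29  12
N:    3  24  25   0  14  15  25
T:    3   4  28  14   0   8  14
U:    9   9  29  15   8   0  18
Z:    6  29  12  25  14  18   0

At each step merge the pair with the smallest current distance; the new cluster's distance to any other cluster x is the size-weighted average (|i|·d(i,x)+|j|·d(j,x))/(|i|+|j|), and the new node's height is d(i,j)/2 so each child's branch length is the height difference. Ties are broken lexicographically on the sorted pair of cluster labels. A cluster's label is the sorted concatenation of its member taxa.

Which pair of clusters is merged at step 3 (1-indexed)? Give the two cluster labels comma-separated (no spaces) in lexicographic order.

iteration 1: select A,N (d=3); attach at lengths (3/2, 3/2); label the merged cluster AN
  updated: d(AN,E)=41/2, d(AN,L)=21, d(AN,T)=17/2, d(AN,U)=12, d(AN,Z)=31/2
iteration 2: select E,T (d=4); attach at lengths (2, 2); label the merged cluster ET
  updated: d(AN,ET)=29/2, d(ET,L)=19, d(ET,U)=17/2, d(ET,Z)=43/2
iteration 3: select ET,U (d=17/2); attach at lengths (9/4, 17/4); label the merged cluster ETU
  updated: d(AN,ETU)=41/3, d(ETU,L)=67/3, d(ETU,Z)=61/3
iteration 4: select L,Z (d=12); attach at lengths (6, 6); label the merged cluster LZ
  updated: d(AN,LZ)=73/4, d(ETU,LZ)=64/3
iteration 5: select AN,ETU (d=41/3); attach at lengths (16/3, 31/12); label the merged cluster AENTU
  updated: d(AENTU,LZ)=201/10
iteration 6: select AENTU,LZ (d=201/10); attach at lengths (193/60, 81/20); label the merged cluster AELNTUZ
final tree: (((A:3/2,N:3/2):16/3,((E:2,T:2):9/4,U:17/4):31/12):193/60,(L:6,Z:6):81/20)
total length: 2441/60

ET,U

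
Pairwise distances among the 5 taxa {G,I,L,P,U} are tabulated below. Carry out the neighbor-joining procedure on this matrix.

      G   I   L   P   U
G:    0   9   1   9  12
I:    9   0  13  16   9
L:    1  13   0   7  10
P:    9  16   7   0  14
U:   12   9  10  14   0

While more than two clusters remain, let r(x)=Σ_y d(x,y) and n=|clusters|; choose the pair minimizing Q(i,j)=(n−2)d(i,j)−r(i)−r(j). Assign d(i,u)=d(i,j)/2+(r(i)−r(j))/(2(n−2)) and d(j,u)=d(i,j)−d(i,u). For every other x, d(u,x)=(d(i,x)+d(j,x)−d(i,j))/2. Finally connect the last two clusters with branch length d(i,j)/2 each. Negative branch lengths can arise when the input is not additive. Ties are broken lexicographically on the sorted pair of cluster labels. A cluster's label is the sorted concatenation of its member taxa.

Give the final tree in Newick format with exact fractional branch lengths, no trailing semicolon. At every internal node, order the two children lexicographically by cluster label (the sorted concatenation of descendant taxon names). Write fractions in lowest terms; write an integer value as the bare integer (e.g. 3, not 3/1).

step 1: merge (I,U) at d=9, Q=-65; branch lengths I→29/6, U→25/6; new cluster IU
  updated: d(G,IU)=6, d(IU,L)=7, d(IU,P)=21/2
step 2: merge (G,L) at d=1, Q=-29; branch lengths G→3/4, L→1/4; new cluster GL
  updated: d(GL,IU)=6, d(GL,P)=15/2
step 3: merge (GL,IU) at d=6, Q=-24; branch lengths GL→3/2, IU→9/2; new cluster GILU
  updated: d(GILU,P)=6
step 4: merge (GILU,P) at d=6; branch lengths GILU→3, P→3; new cluster GILPU
final tree: (((G:3/4,L:1/4):3/2,(I:29/6,U:25/6):9/2):3,P:3)
total length: 22

(((G:3/4,L:1/4):3/2,(I:29/6,U:25/6):9/2):3,P:3)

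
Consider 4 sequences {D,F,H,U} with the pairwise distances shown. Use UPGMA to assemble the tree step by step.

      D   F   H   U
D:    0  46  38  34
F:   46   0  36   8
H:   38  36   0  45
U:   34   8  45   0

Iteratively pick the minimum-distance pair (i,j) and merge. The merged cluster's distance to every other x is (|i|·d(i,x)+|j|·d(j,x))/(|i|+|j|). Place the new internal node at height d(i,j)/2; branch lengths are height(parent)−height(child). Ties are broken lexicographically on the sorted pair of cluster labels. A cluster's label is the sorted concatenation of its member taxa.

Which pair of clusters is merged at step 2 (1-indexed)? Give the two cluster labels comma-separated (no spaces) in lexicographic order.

D,H

1. join F+U (d=8) ⇒ FU; edges |F|=4, |U|=4
  updated: d(D,FU)=40, d(FU,H)=81/2
2. join D+H (d=38) ⇒ DH; edges |D|=19, |H|=19
  updated: d(DH,FU)=161/4
3. join DH+FU (d=161/4) ⇒ DFHU; edges |DH|=9/8, |FU|=129/8
final tree: ((D:19,H:19):9/8,(F:4,U:4):129/8)
total length: 253/4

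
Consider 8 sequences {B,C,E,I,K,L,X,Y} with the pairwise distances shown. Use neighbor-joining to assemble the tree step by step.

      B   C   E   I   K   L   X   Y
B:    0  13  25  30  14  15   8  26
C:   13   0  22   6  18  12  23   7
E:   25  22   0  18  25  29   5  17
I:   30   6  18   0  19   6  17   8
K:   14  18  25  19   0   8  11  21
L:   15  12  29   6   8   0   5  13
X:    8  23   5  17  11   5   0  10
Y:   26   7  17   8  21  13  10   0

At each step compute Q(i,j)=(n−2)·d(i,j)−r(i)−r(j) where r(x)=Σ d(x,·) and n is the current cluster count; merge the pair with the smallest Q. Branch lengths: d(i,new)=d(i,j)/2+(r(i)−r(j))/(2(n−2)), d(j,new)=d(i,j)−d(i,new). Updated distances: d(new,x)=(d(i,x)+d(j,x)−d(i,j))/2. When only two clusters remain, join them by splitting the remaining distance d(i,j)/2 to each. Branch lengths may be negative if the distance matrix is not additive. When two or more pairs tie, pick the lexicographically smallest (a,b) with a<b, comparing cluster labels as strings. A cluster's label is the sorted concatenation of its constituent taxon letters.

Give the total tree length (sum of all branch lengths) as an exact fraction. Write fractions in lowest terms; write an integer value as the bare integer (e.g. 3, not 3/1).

step 1: merge (E,X) at d=5, Q=-190; branch lengths E→23/3, X→-8/3; new cluster EX
  updated: d(B,EX)=14, d(C,EX)=20, d(EX,I)=15, d(EX,K)=31/2, d(EX,L)=29/2, d(EX,Y)=11
step 2: merge (B,K) at d=14, Q=-275/2; branch lengths B→173/20, K→107/20; new cluster BK
  updated: d(BK,C)=17/2, d(BK,EX)=31/4, d(BK,I)=35/2, d(BK,L)=9/2, d(BK,Y)=33/2
step 3: merge (BK,EX) at d=31/4, Q=-92; branch lengths BK→35/16, EX→89/16; new cluster BEKX
  updated: d(BEKX,C)=83/8, d(BEKX,I)=99/8, d(BEKX,L)=45/8, d(BEKX,Y)=79/8
step 4: merge (BEKX,L) at d=45/8, Q=-58; branch lengths BEKX→37/12, L→61/24; new cluster BEKLX
  updated: d(BEKLX,C)=67/8, d(BEKLX,I)=51/8, d(BEKLX,Y)=69/8
step 5: merge (BEKLX,I) at d=51/8, Q=-31; branch lengths BEKLX→63/16, I→39/16; new cluster BEIKLX
  updated: d(BEIKLX,C)=4, d(BEIKLX,Y)=41/8
step 6: merge (BEIKLX,C) at d=4, Q=-129/8; branch lengths BEIKLX→17/16, C→47/16; new cluster BCEIKLX
  updated: d(BCEIKLX,Y)=65/16
step 7: merge (BCEIKLX,Y) at d=65/16; branch lengths BCEIKLX→65/32, Y→65/32; new cluster BCEIKLXY
final tree: ((((((B:173/20,K:107/20):35/16,(E:23/3,X:-8/3):89/16):37/12,L:61/24):63/16,I:39/16):17/16,C:47/16):65/32,Y:65/32)
total length: 749/16

749/16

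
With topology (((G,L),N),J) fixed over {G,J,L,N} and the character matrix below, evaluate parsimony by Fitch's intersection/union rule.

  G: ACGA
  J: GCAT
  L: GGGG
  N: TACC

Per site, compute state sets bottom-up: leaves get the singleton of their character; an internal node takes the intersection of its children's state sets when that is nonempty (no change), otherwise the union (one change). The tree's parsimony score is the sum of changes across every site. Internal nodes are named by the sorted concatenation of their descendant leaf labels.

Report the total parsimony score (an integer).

[col 0] GL: children G:{A}, L:{G} ∪→ {A,G}; cost 1
[col 0] GLN: children GL:{A,G}, N:{T} ∪→ {A,G,T}; cost 1
[col 0] GJLN: children GLN:{A,G,T}, J:{G} ∩→ {G}; cost 0
[col 1] GL: children G:{C}, L:{G} ∪→ {C,G}; cost 1
[col 1] GLN: children GL:{C,G}, N:{A} ∪→ {A,C,G}; cost 1
[col 1] GJLN: children GLN:{A,C,G}, J:{C} ∩→ {C}; cost 0
[col 2] GL: children G:{G}, L:{G} ∩→ {G}; cost 0
[col 2] GLN: children GL:{G}, N:{C} ∪→ {C,G}; cost 1
[col 2] GJLN: children GLN:{C,G}, J:{A} ∪→ {A,C,G}; cost 1
[col 3] GL: children G:{A}, L:{G} ∪→ {A,G}; cost 1
[col 3] GLN: children GL:{A,G}, N:{C} ∪→ {A,C,G}; cost 1
[col 3] GJLN: children GLN:{A,C,G}, J:{T} ∪→ {A,C,G,T}; cost 1
per-site changes: [2, 2, 2, 3]; total = 9

9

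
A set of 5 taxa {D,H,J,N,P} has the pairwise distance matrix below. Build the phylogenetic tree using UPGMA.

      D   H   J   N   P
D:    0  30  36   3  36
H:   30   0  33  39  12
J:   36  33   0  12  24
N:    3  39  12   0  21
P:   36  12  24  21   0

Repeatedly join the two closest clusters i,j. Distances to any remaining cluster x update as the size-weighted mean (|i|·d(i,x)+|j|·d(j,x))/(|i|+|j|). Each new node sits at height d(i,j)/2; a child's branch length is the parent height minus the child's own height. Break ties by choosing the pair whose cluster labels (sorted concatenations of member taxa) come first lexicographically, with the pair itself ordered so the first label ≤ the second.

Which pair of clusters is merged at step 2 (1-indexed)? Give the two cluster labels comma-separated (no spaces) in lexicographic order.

step 1: merge (D,N) at d=3; branch lengths D→3/2, N→3/2; new cluster DN
  updated: d(DN,H)=69/2, d(DN,J)=24, d(DN,P)=57/2
step 2: merge (H,P) at d=12; branch lengths H→6, P→6; new cluster HP
  updated: d(DN,HP)=63/2, d(HP,J)=57/2
step 3: merge (DN,J) at d=24; branch lengths DN→21/2, J→12; new cluster DJN
  updated: d(DJN,HP)=61/2
step 4: merge (DJN,HP) at d=61/2; branch lengths DJN→13/4, HP→37/4; new cluster DHJNP
final tree: (((D:3/2,N:3/2):21/2,J:12):13/4,(H:6,P:6):37/4)
total length: 50

H,P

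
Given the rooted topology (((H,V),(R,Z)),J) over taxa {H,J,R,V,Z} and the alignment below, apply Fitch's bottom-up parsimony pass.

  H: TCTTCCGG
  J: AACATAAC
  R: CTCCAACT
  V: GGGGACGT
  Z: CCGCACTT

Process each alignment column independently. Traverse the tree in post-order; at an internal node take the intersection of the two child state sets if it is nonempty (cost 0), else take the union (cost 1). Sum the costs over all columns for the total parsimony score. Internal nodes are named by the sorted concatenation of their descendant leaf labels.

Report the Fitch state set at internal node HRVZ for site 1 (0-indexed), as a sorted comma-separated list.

HV@0: {T} ∪ {G} = {G,T} (union, +1)
RZ@0: {C} ∩ {C} = {C} (intersection, +0)
HRVZ@0: {G,T} ∪ {C} = {C,G,T} (union, +1)
HJRVZ@0: {C,G,T} ∪ {A} = {A,C,G,T} (union, +1)
HV@1: {C} ∪ {G} = {C,G} (union, +1)
RZ@1: {T} ∪ {C} = {C,T} (union, +1)
HRVZ@1: {C,G} ∩ {C,T} = {C} (intersection, +0)
HJRVZ@1: {C} ∪ {A} = {A,C} (union, +1)
HV@2: {T} ∪ {G} = {G,T} (union, +1)
RZ@2: {C} ∪ {G} = {C,G} (union, +1)
HRVZ@2: {G,T} ∩ {C,G} = {G} (intersection, +0)
HJRVZ@2: {G} ∪ {C} = {C,G} (union, +1)
HV@3: {T} ∪ {G} = {G,T} (union, +1)
RZ@3: {C} ∩ {C} = {C} (intersection, +0)
HRVZ@3: {G,T} ∪ {C} = {C,G,T} (union, +1)
HJRVZ@3: {C,G,T} ∪ {A} = {A,C,G,T} (union, +1)
HV@4: {C} ∪ {A} = {A,C} (union, +1)
RZ@4: {A} ∩ {A} = {A} (intersection, +0)
HRVZ@4: {A,C} ∩ {A} = {A} (intersection, +0)
HJRVZ@4: {A} ∪ {T} = {A,T} (union, +1)
HV@5: {C} ∩ {C} = {C} (intersection, +0)
RZ@5: {A} ∪ {C} = {A,C} (union, +1)
HRVZ@5: {C} ∩ {A,C} = {C} (intersection, +0)
HJRVZ@5: {C} ∪ {A} = {A,C} (union, +1)
HV@6: {G} ∩ {G} = {G} (intersection, +0)
RZ@6: {C} ∪ {T} = {C,T} (union, +1)
HRVZ@6: {G} ∪ {C,T} = {C,G,T} (union, +1)
HJRVZ@6: {C,G,T} ∪ {A} = {A,C,G,T} (union, +1)
HV@7: {G} ∪ {T} = {G,T} (union, +1)
RZ@7: {T} ∩ {T} = {T} (intersection, +0)
HRVZ@7: {G,T} ∩ {T} = {T} (intersection, +0)
HJRVZ@7: {T} ∪ {C} = {C,T} (union, +1)
per-site changes: [3, 3, 3, 3, 2, 2, 3, 2]; total = 21

C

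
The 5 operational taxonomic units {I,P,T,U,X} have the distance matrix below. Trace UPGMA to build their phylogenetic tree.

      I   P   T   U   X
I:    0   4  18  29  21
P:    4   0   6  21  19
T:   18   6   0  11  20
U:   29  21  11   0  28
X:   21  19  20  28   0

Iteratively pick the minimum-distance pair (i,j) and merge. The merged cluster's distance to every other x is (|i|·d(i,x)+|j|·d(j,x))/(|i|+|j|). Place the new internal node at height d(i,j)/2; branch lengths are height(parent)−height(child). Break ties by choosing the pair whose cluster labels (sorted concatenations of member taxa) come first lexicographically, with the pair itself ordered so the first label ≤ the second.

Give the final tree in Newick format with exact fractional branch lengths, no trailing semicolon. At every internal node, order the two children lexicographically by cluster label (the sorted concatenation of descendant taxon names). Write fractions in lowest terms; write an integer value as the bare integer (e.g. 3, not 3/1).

(((I:2,P:2):29/4,(T:11/2,U:11/2):15/4):7/4,X:11)

1. join I+P (d=4) ⇒ IP; edges |I|=2, |P|=2
  updated: d(IP,T)=12, d(IP,U)=25, d(IP,X)=20
2. join T+U (d=11) ⇒ TU; edges |T|=11/2, |U|=11/2
  updated: d(IP,TU)=37/2, d(TU,X)=24
3. join IP+TU (d=37/2) ⇒ IPTU; edges |IP|=29/4, |TU|=15/4
  updated: d(IPTU,X)=22
4. join IPTU+X (d=22) ⇒ IPTUX; edges |IPTU|=7/4, |X|=11
final tree: (((I:2,P:2):29/4,(T:11/2,U:11/2):15/4):7/4,X:11)
total length: 155/4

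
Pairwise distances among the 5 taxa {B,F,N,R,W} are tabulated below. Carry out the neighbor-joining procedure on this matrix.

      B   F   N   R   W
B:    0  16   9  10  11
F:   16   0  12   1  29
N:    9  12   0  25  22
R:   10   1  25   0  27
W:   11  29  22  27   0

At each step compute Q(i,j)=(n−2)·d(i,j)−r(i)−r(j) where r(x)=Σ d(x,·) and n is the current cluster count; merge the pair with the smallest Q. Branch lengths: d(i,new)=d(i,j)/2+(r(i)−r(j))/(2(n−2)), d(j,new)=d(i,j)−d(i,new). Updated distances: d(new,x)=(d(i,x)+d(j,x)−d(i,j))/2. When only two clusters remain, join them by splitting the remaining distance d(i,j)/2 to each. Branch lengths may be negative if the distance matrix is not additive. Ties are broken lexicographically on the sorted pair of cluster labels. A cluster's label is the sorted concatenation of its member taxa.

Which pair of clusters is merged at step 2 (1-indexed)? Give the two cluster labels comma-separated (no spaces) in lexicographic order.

iteration 1: select F,R (d=1, Q=-118); attach at lengths (-1/3, 4/3); label the merged cluster FR
  updated: d(B,FR)=25/2, d(FR,N)=18, d(FR,W)=55/2
iteration 2: select B,W (d=11, Q=-71); attach at lengths (-3/2, 25/2); label the merged cluster BW
  updated: d(BW,FR)=29/2, d(BW,N)=10
iteration 3: select BW,FR (d=29/2, Q=-85/2); attach at lengths (13/4, 45/4); label the merged cluster BFRW
  updated: d(BFRW,N)=27/4
iteration 4: select BFRW,N (d=27/4); attach at lengths (27/8, 27/8); label the merged cluster BFNRW
final tree: (((B:-3/2,W:25/2):13/4,(F:-1/3,R:4/3):45/4):27/8,N:27/8)
total length: 133/4

B,W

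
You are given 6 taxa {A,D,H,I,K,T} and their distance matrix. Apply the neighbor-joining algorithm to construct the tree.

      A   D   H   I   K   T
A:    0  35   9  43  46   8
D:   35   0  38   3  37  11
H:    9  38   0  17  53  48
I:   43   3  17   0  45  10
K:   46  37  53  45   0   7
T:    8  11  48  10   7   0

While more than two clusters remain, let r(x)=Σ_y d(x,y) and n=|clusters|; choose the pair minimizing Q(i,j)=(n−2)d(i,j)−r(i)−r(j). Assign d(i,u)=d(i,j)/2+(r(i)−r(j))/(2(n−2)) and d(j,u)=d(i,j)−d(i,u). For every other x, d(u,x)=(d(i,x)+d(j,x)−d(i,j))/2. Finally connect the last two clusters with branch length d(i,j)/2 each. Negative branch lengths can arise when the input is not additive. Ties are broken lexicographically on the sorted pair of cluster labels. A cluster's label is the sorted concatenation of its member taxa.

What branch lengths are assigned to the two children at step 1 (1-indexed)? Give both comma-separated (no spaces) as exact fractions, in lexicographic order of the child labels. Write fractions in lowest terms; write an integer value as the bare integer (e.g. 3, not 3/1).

3/2,15/2

iteration 1: select A,H (d=9, Q=-270); attach at lengths (3/2, 15/2); label the merged cluster AH
  updated: d(AH,D)=32, d(AH,I)=51/2, d(AH,K)=45, d(AH,T)=47/2
iteration 2: select K,T (d=7, Q=-329/2); attach at lengths (69/4, -41/4); label the merged cluster KT
  updated: d(AH,KT)=123/4, d(D,KT)=41/2, d(I,KT)=24
iteration 3: select AH,KT (d=123/4, Q=-102); attach at lengths (149/8, 97/8); label the merged cluster AHKT
  updated: d(AHKT,D)=87/8, d(AHKT,I)=75/8
iteration 4: select AHKT,D (d=87/8, Q=-93/4); attach at lengths (69/8, 9/4); label the merged cluster ADHKT
  updated: d(ADHKT,I)=3/4
iteration 5: select ADHKT,I (d=3/4); attach at lengths (3/8, 3/8); label the merged cluster ADHIKT
final tree: ((((A:3/2,H:15/2):149/8,(K:69/4,T:-41/4):97/8):69/8,D:9/4):3/8,I:3/8)
total length: 467/8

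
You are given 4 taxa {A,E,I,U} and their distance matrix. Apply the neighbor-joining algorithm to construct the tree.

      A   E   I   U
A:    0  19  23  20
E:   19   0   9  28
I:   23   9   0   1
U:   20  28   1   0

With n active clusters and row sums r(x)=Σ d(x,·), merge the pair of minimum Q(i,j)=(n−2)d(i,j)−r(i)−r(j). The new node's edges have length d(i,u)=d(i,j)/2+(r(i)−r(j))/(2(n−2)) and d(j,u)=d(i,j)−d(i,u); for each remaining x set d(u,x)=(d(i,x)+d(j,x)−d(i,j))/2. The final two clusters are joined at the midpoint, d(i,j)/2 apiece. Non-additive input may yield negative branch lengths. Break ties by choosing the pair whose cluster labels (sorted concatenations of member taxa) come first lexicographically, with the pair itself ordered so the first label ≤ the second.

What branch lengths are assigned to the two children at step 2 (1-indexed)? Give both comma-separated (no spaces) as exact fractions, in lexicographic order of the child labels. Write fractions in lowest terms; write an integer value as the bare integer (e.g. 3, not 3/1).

10,-7/2

1. join A+E (d=19, Q=-80) ⇒ AE; edges |A|=11, |E|=8
  updated: d(AE,I)=13/2, d(AE,U)=29/2
2. join AE+I (d=13/2, Q=-22) ⇒ AEI; edges |AE|=10, |I|=-7/2
  updated: d(AEI,U)=9/2
3. join AEI+U (d=9/2) ⇒ AEIU; edges |AEI|=9/4, |U|=9/4
final tree: (((A:11,E:8):10,I:-7/2):9/4,U:9/4)
total length: 30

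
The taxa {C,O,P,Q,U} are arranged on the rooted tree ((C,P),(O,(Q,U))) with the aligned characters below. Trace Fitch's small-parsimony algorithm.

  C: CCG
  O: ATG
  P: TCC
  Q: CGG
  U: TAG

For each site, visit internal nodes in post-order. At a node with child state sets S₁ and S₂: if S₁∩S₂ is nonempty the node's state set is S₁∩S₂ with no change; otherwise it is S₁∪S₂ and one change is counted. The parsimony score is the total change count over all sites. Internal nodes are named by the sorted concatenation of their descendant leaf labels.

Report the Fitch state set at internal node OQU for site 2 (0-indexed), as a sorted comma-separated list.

[col 0] CP: children C:{C}, P:{T} ∪→ {C,T}; cost 1
[col 0] QU: children Q:{C}, U:{T} ∪→ {C,T}; cost 1
[col 0] OQU: children O:{A}, QU:{C,T} ∪→ {A,C,T}; cost 1
[col 0] COPQU: children CP:{C,T}, OQU:{A,C,T} ∩→ {C,T}; cost 0
[col 1] CP: children C:{C}, P:{C} ∩→ {C}; cost 0
[col 1] QU: children Q:{G}, U:{A} ∪→ {A,G}; cost 1
[col 1] OQU: children O:{T}, QU:{A,G} ∪→ {A,G,T}; cost 1
[col 1] COPQU: children CP:{C}, OQU:{A,G,T} ∪→ {A,C,G,T}; cost 1
[col 2] CP: children C:{G}, P:{C} ∪→ {C,G}; cost 1
[col 2] QU: children Q:{G}, U:{G} ∩→ {G}; cost 0
[col 2] OQU: children O:{G}, QU:{G} ∩→ {G}; cost 0
[col 2] COPQU: children CP:{C,G}, OQU:{G} ∩→ {G}; cost 0
per-site changes: [3, 3, 1]; total = 7

G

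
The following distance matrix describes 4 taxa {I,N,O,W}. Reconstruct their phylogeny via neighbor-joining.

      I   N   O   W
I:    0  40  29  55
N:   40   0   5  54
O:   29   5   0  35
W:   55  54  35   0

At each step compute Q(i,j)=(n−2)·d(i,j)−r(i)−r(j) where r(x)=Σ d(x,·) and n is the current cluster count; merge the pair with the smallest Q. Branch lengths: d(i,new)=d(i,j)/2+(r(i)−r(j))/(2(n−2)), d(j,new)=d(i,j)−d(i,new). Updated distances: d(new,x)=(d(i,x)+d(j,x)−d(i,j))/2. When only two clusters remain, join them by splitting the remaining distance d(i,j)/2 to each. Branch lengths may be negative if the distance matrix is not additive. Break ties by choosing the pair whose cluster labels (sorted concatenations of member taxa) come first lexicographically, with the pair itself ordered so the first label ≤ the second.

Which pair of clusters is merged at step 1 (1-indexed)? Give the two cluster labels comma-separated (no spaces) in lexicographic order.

I,W

1. join I+W (d=55, Q=-158) ⇒ IW; edges |I|=45/2, |W|=65/2
  updated: d(IW,N)=39/2, d(IW,O)=9/2
2. join IW+N (d=39/2, Q=-29) ⇒ INW; edges |IW|=19/2, |N|=10
  updated: d(INW,O)=-5
3. join INW+O (d=-5) ⇒ INOW; edges |INW|=-5/2, |O|=-5/2
final tree: (((I:45/2,W:65/2):19/2,N:10):-5/2,O:-5/2)
total length: 139/2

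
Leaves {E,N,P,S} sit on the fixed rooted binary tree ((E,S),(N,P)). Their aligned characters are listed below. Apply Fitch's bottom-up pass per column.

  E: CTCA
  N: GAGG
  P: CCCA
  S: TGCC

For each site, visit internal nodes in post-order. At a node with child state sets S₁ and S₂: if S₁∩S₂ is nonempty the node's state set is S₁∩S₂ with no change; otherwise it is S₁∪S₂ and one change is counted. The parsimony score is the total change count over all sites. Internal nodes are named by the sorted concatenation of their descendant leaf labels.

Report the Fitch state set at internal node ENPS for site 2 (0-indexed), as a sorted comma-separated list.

C

site 0, node ES: E={C} ∪ S={T} → {C,T} (+1)
site 0, node NP: N={G} ∪ P={C} → {C,G} (+1)
site 0, node ENPS: ES={C,T} ∩ NP={C,G} → {C} (+0)
site 1, node ES: E={T} ∪ S={G} → {G,T} (+1)
site 1, node NP: N={A} ∪ P={C} → {A,C} (+1)
site 1, node ENPS: ES={G,T} ∪ NP={A,C} → {A,C,G,T} (+1)
site 2, node ES: E={C} ∩ S={C} → {C} (+0)
site 2, node NP: N={G} ∪ P={C} → {C,G} (+1)
site 2, node ENPS: ES={C} ∩ NP={C,G} → {C} (+0)
site 3, node ES: E={A} ∪ S={C} → {A,C} (+1)
site 3, node NP: N={G} ∪ P={A} → {A,G} (+1)
site 3, node ENPS: ES={A,C} ∩ NP={A,G} → {A} (+0)
per-site changes: [2, 3, 1, 2]; total = 8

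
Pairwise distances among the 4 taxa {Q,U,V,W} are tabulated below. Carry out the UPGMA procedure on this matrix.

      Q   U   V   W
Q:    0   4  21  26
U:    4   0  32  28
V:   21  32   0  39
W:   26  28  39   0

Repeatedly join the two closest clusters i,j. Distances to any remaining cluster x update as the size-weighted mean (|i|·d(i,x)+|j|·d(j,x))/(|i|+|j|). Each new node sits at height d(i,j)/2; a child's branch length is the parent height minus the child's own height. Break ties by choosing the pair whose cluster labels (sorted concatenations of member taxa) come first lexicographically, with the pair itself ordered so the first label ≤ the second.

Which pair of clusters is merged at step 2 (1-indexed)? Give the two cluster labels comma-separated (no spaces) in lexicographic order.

QU,V

iteration 1: select Q,U (d=4); attach at lengths (2, 2); label the merged cluster QU
  updated: d(QU,V)=53/2, d(QU,W)=27
iteration 2: select QU,V (d=53/2); attach at lengths (45/4, 53/4); label the merged cluster QUV
  updated: d(QUV,W)=31
iteration 3: select QUV,W (d=31); attach at lengths (9/4, 31/2); label the merged cluster QUVW
final tree: (((Q:2,U:2):45/4,V:53/4):9/4,W:31/2)
total length: 185/4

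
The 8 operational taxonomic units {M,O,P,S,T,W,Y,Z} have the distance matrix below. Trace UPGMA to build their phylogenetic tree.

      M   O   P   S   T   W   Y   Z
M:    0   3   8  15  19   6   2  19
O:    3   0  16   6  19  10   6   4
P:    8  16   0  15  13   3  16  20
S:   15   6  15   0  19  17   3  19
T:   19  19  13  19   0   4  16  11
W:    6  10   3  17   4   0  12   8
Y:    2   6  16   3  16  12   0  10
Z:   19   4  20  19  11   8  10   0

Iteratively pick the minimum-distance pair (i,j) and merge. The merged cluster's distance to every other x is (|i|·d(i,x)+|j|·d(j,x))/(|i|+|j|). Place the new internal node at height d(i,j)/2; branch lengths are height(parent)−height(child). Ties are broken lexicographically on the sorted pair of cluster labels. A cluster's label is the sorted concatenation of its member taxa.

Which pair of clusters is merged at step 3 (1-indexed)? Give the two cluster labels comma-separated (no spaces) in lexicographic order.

O,Z

iteration 1: select M,Y (d=2); attach at lengths (1, 1); label the merged cluster MY
  updated: d(MY,O)=9/2, d(MY,P)=12, d(MY,S)=9, d(MY,T)=35/2, d(MY,W)=9, d(MY,Z)=29/2
iteration 2: select P,W (d=3); attach at lengths (3/2, 3/2); label the merged cluster PW
  updated: d(MY,PW)=21/2, d(O,PW)=13, d(PW,S)=16, d(PW,T)=17/2, d(PW,Z)=14
iteration 3: select O,Z (d=4); attach at lengths (2, 2); label the merged cluster OZ
  updated: d(MY,OZ)=19/2, d(OZ,PW)=27/2, d(OZ,S)=25/2, d(OZ,T)=15
iteration 4: select PW,T (d=17/2); attach at lengths (11/4, 17/4); label the merged cluster PTW
  updated: d(MY,PTW)=77/6, d(OZ,PTW)=14, d(PTW,S)=17
iteration 5: select MY,S (d=9); attach at lengths (7/2, 9/2); label the merged cluster MSY
  updated: d(MSY,OZ)=21/2, d(MSY,PTW)=128/9
iteration 6: select MSY,OZ (d=21/2); attach at lengths (3/4, 13/4); label the merged cluster MOSYZ
  updated: d(MOSYZ,PTW)=212/15
iteration 7: select MOSYZ,PTW (d=212/15); attach at lengths (109/60, 169/60); label the merged cluster MOPSTWYZ
final tree: ((((M:1,Y:1):7/2,S:9/2):3/4,(O:2,Z:2):13/4):109/60,((P:3/2,W:3/2):11/4,T:17/4):169/60)
total length: 979/30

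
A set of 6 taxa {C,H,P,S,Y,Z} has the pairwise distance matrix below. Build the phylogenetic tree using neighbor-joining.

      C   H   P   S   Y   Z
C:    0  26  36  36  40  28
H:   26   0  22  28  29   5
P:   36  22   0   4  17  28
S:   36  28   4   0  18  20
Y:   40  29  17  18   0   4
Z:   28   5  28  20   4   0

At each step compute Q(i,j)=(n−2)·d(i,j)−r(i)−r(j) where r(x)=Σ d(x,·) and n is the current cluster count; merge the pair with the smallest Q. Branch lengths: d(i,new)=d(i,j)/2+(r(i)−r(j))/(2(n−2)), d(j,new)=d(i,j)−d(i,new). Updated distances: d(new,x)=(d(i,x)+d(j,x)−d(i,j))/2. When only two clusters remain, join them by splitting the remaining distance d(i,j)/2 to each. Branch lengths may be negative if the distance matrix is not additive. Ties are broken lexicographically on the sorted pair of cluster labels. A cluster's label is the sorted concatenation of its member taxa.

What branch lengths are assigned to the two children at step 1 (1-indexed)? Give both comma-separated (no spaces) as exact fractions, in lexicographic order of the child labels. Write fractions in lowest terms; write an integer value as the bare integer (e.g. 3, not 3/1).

17/8,15/8

iteration 1: select P,S (d=4, Q=-197); attach at lengths (17/8, 15/8); label the merged cluster PS
  updated: d(C,PS)=34, d(H,PS)=23, d(PS,Y)=31/2, d(PS,Z)=22
iteration 2: select PS,Y (d=31/2, Q=-273/2); attach at lengths (35/4, 27/4); label the merged cluster PSY
  updated: d(C,PSY)=117/4, d(H,PSY)=73/4, d(PSY,Z)=21/4
iteration 3: select C,H (d=26, Q=-161/2); attach at lengths (43/2, 9/2); label the merged cluster CH
  updated: d(CH,PSY)=43/4, d(CH,Z)=7/2
iteration 4: select CH,PSY (d=43/4, Q=-39/2); attach at lengths (9/2, 25/4); label the merged cluster CHPSY
  updated: d(CHPSY,Z)=-1
iteration 5: select CHPSY,Z (d=-1); attach at lengths (-1/2, -1/2); label the merged cluster CHPSYZ
final tree: (((C:43/2,H:9/2):9/2,((P:17/8,S:15/8):35/4,Y:27/4):25/4):-1/2,Z:-1/2)
total length: 221/4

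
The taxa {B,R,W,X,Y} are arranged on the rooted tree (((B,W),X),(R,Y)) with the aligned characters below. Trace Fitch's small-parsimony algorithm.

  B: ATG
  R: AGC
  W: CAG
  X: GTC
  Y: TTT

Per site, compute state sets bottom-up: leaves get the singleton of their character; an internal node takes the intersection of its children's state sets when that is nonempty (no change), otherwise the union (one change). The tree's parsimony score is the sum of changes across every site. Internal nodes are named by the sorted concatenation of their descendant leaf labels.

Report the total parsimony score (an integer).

[col 0] BW: children B:{A}, W:{C} ∪→ {A,C}; cost 1
[col 0] BWX: children BW:{A,C}, X:{G} ∪→ {A,C,G}; cost 1
[col 0] RY: children R:{A}, Y:{T} ∪→ {A,T}; cost 1
[col 0] BRWXY: children BWX:{A,C,G}, RY:{A,T} ∩→ {A}; cost 0
[col 1] BW: children B:{T}, W:{A} ∪→ {A,T}; cost 1
[col 1] BWX: children BW:{A,T}, X:{T} ∩→ {T}; cost 0
[col 1] RY: children R:{G}, Y:{T} ∪→ {G,T}; cost 1
[col 1] BRWXY: children BWX:{T}, RY:{G,T} ∩→ {T}; cost 0
[col 2] BW: children B:{G}, W:{G} ∩→ {G}; cost 0
[col 2] BWX: children BW:{G}, X:{C} ∪→ {C,G}; cost 1
[col 2] RY: children R:{C}, Y:{T} ∪→ {C,T}; cost 1
[col 2] BRWXY: children BWX:{C,G}, RY:{C,T} ∩→ {C}; cost 0
per-site changes: [3, 2, 2]; total = 7

7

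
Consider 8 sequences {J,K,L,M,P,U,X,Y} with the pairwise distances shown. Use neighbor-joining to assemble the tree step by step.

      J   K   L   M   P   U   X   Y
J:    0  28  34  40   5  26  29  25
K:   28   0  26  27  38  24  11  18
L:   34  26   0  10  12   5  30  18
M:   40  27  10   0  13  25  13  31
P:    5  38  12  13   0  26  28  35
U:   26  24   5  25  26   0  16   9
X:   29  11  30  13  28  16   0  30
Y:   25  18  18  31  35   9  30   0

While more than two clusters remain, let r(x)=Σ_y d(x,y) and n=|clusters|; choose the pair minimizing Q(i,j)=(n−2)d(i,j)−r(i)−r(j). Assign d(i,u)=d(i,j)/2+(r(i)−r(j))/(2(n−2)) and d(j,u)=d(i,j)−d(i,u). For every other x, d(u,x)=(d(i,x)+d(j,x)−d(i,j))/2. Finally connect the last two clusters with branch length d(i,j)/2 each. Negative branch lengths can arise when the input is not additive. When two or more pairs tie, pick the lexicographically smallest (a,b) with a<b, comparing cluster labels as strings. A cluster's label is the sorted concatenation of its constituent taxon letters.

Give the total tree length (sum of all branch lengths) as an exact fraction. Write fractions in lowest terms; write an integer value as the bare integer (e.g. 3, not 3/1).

iteration 1: select J,P (d=5, Q=-314); attach at lengths (5, 0); label the merged cluster JP
  updated: d(JP,K)=61/2, d(JP,L)=41/2, d(JP,M)=24, d(JP,U)=47/2, d(JP,X)=26, d(JP,Y)=55/2
iteration 2: select K,X (d=11, Q=-415/2); attach at lengths (131/20, 89/20); label the merged cluster KX
  updated: d(JP,KX)=91/4, d(KX,L)=45/2, d(KX,M)=29/2, d(KX,U)=29/2, d(KX,Y)=37/2
iteration 3: select U,Y (d=9, Q=-145); attach at lengths (9/8, 63/8); label the merged cluster UY
  updated: d(JP,UY)=21, d(KX,UY)=12, d(L,UY)=7, d(M,UY)=47/2
iteration 4: select L,UY (d=7, Q=-205/2); attach at lengths (35/12, 49/12); label the merged cluster LUY
  updated: d(JP,LUY)=69/4, d(KX,LUY)=55/4, d(LUY,M)=53/4
iteration 5: select JP,LUY (d=69/4, Q=-295/4); attach at lengths (217/16, 59/16); label the merged cluster JLPUY
  updated: d(JLPUY,KX)=77/8, d(JLPUY,M)=10
iteration 6: select JLPUY,KX (d=77/8, Q=-273/8); attach at lengths (41/16, 113/16); label the merged cluster JKLPUXY
  updated: d(JKLPUXY,M)=119/16
iteration 7: select JKLPUXY,M (d=119/16); attach at lengths (119/32, 119/32); label the merged cluster JKLMPUXY
final tree: ((((J:5,P:0):217/16,(L:35/12,(U:9/8,Y:63/8):49/12):59/16):41/16,(K:131/20,X:89/20):113/16):119/32,M:119/32)
total length: 1061/16

1061/16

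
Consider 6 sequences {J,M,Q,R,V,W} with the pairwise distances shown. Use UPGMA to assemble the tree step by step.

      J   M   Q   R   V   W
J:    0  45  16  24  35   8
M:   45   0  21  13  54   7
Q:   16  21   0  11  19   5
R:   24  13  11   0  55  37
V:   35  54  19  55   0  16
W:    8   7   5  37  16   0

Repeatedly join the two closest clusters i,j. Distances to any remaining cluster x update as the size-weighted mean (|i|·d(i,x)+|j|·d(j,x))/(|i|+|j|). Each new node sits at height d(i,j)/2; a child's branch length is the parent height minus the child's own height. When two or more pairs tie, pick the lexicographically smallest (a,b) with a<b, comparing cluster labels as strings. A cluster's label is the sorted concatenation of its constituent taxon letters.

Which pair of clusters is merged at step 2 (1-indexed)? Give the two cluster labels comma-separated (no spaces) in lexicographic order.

1. join Q+W (d=5) ⇒ QW; edges |Q|=5/2, |W|=5/2
  updated: d(J,QW)=12, d(M,QW)=14, d(QW,R)=24, d(QW,V)=35/2
2. join J+QW (d=12) ⇒ JQW; edges |J|=6, |QW|=7/2
  updated: d(JQW,M)=73/3, d(JQW,R)=24, d(JQW,V)=70/3
3. join M+R (d=13) ⇒ MR; edges |M|=13/2, |R|=13/2
  updated: d(JQW,MR)=145/6, d(MR,V)=109/2
4. join JQW+V (d=70/3) ⇒ JQVW; edges |JQW|=17/3, |V|=35/3
  updated: d(JQVW,MR)=127/4
5. join JQVW+MR (d=127/4) ⇒ JMQRVW; edges |JQVW|=101/24, |MR|=75/8
final tree: (((J:6,(Q:5/2,W:5/2):7/2):17/3,V:35/3):101/24,(M:13/2,R:13/2):75/8)
total length: 701/12

J,QW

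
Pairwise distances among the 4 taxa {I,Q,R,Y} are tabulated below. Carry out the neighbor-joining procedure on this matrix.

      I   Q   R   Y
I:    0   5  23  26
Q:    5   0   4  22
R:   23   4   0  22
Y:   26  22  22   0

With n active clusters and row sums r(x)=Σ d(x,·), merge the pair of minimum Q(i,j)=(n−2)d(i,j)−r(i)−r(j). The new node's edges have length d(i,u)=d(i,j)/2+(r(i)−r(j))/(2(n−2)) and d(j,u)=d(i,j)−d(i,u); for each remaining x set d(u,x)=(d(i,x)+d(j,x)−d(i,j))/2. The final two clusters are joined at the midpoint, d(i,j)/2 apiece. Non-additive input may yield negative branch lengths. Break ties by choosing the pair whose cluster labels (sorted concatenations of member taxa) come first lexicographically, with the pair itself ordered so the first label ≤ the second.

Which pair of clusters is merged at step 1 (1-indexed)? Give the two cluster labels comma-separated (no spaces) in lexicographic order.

step 1: merge (I,Q) at d=5, Q=-75; branch lengths I→33/4, Q→-13/4; new cluster IQ
  updated: d(IQ,R)=11, d(IQ,Y)=43/2
step 2: merge (IQ,R) at d=11, Q=-109/2; branch lengths IQ→21/4, R→23/4; new cluster IQR
  updated: d(IQR,Y)=65/4
step 3: merge (IQR,Y) at d=65/4; branch lengths IQR→65/8, Y→65/8; new cluster IQRY
final tree: (((I:33/4,Q:-13/4):21/4,R:23/4):65/8,Y:65/8)
total length: 129/4

I,Q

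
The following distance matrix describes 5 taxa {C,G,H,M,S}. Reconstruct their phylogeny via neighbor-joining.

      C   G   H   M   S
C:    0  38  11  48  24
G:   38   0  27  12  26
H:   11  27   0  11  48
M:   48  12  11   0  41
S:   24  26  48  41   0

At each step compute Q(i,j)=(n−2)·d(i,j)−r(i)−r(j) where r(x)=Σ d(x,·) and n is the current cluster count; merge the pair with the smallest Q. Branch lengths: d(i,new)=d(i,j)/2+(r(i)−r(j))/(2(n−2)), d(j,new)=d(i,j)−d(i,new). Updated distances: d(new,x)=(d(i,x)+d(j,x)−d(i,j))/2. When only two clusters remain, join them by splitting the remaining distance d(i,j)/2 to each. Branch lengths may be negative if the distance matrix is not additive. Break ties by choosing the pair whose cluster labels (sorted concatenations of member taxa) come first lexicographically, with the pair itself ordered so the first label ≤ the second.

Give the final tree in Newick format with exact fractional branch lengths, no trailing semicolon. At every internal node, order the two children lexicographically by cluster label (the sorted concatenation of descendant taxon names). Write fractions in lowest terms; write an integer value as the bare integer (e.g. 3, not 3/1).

((((C:9,S:15):99/8,H:41/8):63/8,G:55/8):41/16,M:41/16)

step 1: merge (C,S) at d=24, Q=-188; branch lengths C→9, S→15; new cluster CS
  updated: d(CS,G)=20, d(CS,H)=35/2, d(CS,M)=65/2
step 2: merge (CS,H) at d=35/2, Q=-181/2; branch lengths CS→99/8, H→41/8; new cluster CHS
  updated: d(CHS,G)=59/4, d(CHS,M)=13
step 3: merge (CHS,G) at d=59/4, Q=-159/4; branch lengths CHS→63/8, G→55/8; new cluster CGHS
  updated: d(CGHS,M)=41/8
step 4: merge (CGHS,M) at d=41/8; branch lengths CGHS→41/16, M→41/16; new cluster CGHMS
final tree: ((((C:9,S:15):99/8,H:41/8):63/8,G:55/8):41/16,M:41/16)
total length: 491/8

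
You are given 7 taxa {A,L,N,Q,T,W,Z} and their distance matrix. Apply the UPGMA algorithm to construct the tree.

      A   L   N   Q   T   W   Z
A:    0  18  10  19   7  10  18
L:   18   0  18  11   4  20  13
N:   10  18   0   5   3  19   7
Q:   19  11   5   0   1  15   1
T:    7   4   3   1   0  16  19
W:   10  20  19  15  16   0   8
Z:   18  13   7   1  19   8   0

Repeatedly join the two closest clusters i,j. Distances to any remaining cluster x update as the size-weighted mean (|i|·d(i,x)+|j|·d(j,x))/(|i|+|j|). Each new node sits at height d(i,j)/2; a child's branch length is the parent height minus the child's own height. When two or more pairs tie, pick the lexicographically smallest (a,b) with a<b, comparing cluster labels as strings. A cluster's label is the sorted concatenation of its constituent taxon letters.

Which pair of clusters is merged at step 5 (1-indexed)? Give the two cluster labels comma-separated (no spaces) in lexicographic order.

A,LNQT

iteration 1: select Q,T (d=1); attach at lengths (1/2, 1/2); label the merged cluster QT
  updated: d(A,QT)=13, d(L,QT)=15/2, d(N,QT)=4, d(QT,W)=31/2, d(QT,Z)=10
iteration 2: select N,QT (d=4); attach at lengths (2, 3/2); label the merged cluster NQT
  updated: d(A,NQT)=12, d(L,NQT)=11, d(NQT,W)=50/3, d(NQT,Z)=9
iteration 3: select W,Z (d=8); attach at lengths (4, 4); label the merged cluster WZ
  updated: d(A,WZ)=14, d(L,WZ)=33/2, d(NQT,WZ)=77/6
iteration 4: select L,NQT (d=11); attach at lengths (11/2, 7/2); label the merged cluster LNQT
  updated: d(A,LNQT)=27/2, d(LNQT,WZ)=55/4
iteration 5: select A,LNQT (d=27/2); attach at lengths (27/4, 5/4); label the merged cluster ALNQT
  updated: d(ALNQT,WZ)=69/5
iteration 6: select ALNQT,WZ (d=69/5); attach at lengths (3/20, 29/10); label the merged cluster ALNQTWZ
final tree: ((A:27/4,(L:11/2,(N:2,(Q:1/2,T:1/2):3/2):7/2):5/4):3/20,(W:4,Z:4):29/10)
total length: 651/20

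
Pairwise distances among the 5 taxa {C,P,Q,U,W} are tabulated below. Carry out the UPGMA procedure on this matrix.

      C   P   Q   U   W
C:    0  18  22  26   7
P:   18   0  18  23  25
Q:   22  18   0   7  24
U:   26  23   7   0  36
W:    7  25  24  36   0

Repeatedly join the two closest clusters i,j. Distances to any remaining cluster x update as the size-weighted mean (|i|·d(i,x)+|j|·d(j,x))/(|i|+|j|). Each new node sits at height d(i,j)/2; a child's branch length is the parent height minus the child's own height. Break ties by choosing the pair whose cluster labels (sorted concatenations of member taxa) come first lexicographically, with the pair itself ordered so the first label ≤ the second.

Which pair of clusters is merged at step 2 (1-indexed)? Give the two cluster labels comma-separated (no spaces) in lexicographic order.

iteration 1: select C,W (d=7); attach at lengths (7/2, 7/2); label the merged cluster CW
  updated: d(CW,P)=43/2, d(CW,Q)=23, d(CW,U)=31
iteration 2: select Q,U (d=7); attach at lengths (7/2, 7/2); label the merged cluster QU
  updated: d(CW,QU)=27, d(P,QU)=41/2
iteration 3: select P,QU (d=41/2); attach at lengths (41/4, 27/4); label the merged cluster PQU
  updated: d(CW,PQU)=151/6
iteration 4: select CW,PQU (d=151/6); attach at lengths (109/12, 7/3); label the merged cluster CPQUW
final tree: ((C:7/2,W:7/2):109/12,(P:41/4,(Q:7/2,U:7/2):27/4):7/3)
total length: 509/12

Q,U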